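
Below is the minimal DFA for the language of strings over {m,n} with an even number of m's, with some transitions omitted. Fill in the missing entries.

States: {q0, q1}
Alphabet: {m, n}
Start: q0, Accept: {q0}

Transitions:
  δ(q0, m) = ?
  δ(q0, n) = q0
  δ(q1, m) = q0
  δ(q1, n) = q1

From the language and accept set, identify what each state tracks — q0: even number of m's so far; q1: odd number of m's so far.
Each missing δ(q, a) is the state matching the new tracked value after reading a.
δ(q0, m) = q1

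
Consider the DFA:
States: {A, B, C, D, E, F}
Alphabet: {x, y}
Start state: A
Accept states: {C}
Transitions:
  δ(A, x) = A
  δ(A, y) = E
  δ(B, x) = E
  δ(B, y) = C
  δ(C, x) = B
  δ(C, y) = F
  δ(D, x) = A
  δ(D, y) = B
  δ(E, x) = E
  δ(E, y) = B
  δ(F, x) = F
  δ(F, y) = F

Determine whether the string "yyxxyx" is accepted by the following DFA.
Processing string "yyxxyx":
  A --y--> E
  E --y--> B
  B --x--> E
  E --x--> E
  E --y--> B
  B --x--> E
Final state: E
Accept states: {C}
No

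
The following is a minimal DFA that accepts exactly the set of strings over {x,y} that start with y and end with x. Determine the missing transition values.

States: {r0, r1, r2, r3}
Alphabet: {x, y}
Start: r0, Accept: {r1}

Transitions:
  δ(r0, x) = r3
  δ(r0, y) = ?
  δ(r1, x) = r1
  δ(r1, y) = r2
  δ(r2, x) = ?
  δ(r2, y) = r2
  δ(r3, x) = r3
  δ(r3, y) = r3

From the language and accept set, identify what each state tracks — r0: no input read; r1: started with y, last symbol x; r2: started with y, last symbol y; r3: started with x (dead).
Each missing δ(q, a) is the state matching the new tracked value after reading a.
δ(r0, y) = r2; δ(r2, x) = r1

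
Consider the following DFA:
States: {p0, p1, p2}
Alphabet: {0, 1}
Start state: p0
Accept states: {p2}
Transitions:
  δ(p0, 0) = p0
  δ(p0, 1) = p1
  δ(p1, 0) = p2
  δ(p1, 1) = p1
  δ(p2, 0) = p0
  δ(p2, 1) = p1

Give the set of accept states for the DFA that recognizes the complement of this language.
Complement accept states = All states \ Original accept states
= {p0, p1, p2} \ {p2}
{p0, p1}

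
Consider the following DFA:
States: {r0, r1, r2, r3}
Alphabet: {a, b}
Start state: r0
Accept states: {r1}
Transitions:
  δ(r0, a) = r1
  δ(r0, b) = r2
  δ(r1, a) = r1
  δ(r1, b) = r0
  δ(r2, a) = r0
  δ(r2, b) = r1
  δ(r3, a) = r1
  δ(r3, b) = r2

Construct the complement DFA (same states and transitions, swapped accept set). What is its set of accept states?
Complement accept states = All states \ Original accept states
= {r0, r1, r2, r3} \ {r1}
{r0, r2, r3}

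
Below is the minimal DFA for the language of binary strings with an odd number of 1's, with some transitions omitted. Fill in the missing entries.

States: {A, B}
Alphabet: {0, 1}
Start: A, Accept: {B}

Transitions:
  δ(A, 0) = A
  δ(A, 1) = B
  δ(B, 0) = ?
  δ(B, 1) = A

From the language and accept set, identify what each state tracks — A: even number of 1's so far; B: odd number of 1's so far.
Each missing δ(q, a) is the state matching the new tracked value after reading a.
δ(B, 0) = B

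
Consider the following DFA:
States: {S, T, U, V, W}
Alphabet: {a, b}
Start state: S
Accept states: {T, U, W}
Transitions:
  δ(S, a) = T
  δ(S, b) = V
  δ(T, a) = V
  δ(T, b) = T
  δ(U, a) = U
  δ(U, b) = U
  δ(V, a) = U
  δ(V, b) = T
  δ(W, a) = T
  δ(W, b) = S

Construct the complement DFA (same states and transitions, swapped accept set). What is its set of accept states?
Complement accept states = All states \ Original accept states
= {S, T, U, V, W} \ {T, U, W}
{S, V}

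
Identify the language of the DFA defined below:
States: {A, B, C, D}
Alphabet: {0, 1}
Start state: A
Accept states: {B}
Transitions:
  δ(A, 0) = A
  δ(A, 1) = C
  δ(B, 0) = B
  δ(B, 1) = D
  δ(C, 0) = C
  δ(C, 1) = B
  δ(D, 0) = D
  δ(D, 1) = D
Testing a few strings:
  '0011' → accept
  '0' → reject
  '101' → accept
  '10' → reject
State roles: A=zero 1's; B=two 1's; C=one 1; D=≥ three 1's (dead)
All binary strings containing exactly two 1's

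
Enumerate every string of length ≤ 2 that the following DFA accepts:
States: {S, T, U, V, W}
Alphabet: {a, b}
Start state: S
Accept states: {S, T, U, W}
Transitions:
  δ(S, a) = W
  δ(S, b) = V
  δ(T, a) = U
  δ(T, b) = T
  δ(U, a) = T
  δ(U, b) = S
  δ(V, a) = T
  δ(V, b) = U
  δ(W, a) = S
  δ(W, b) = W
ε, a, aa, ab, ba, bb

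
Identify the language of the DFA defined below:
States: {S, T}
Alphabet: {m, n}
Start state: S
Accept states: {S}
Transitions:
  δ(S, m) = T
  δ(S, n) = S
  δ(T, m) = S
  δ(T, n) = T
Testing a few strings:
  'nn' → accept
  'm' → reject
  'mn' → reject
  'mm' → accept
State roles: S=even number of m's so far; T=odd number of m's so far
All strings over {m,n} with an even number of m's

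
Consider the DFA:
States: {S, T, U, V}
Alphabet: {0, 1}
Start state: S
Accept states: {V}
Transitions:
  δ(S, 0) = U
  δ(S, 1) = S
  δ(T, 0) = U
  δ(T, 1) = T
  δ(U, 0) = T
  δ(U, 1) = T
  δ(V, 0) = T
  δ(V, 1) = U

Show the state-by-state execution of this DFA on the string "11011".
read '1': S → S
  read '1': S → S
  read '0': S → U
  read '1': U → T
  read '1': T → T
S -> S -> S -> U -> T -> T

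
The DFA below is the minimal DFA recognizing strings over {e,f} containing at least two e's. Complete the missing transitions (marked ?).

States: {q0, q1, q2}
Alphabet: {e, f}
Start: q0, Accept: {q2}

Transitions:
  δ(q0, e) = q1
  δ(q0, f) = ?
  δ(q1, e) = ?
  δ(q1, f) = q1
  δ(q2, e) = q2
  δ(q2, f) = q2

From the language and accept set, identify what each state tracks — q0: zero e's seen; q1: one e seen; q2: ≥ two e's seen.
Each missing δ(q, a) is the state matching the new tracked value after reading a.
δ(q0, f) = q0; δ(q1, e) = q2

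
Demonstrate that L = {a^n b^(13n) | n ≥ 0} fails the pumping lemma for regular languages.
Assume L is regular with pumping length p. Idea: pumping the a-block breaks the 1:13 ratio.
Choose s = a^p b^(13p) (length 14p ≥ p). By the pumping lemma, s = xyz with |xy| ≤ p, |y| > 0, so y = a^k with k ≥ 1. Then xy²z = a^(p+k) b^(13p). For this to be in L we would need 13p = 13(p+k), i.e. 13k = 0, contradicting k ≥ 1. So xy²z ∉ L.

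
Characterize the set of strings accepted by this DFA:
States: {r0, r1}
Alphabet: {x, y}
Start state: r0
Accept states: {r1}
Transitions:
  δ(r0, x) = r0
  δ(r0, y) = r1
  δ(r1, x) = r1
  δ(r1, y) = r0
Testing a few strings:
  'yyy' → accept
  'yxy' → reject
  'x' → reject
  'xx' → reject
State roles: r0=even number of y's so far; r1=odd number of y's so far
All strings over {x,y} with an odd number of y's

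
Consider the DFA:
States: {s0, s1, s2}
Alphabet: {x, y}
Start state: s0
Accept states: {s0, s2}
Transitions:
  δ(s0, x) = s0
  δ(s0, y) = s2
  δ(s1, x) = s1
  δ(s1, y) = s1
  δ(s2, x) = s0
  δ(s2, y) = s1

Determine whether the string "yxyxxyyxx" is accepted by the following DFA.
Processing string "yxyxxyyxx":
  s0 --y--> s2
  s2 --x--> s0
  s0 --y--> s2
  s2 --x--> s0
  s0 --x--> s0
  s0 --y--> s2
  s2 --y--> s1
  s1 --x--> s1
  s1 --x--> s1
Final state: s1
Accept states: {s0, s2}
No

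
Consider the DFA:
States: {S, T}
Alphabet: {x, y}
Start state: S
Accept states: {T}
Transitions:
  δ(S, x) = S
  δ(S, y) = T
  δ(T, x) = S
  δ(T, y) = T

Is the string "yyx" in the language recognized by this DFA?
Processing string "yyx":
  S --y--> T
  T --y--> T
  T --x--> S
Final state: S
Accept states: {T}
No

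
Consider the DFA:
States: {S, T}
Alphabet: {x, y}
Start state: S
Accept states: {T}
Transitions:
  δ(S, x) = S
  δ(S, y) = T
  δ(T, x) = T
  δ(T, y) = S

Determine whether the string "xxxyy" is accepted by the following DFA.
Processing string "xxxyy":
  S --x--> S
  S --x--> S
  S --x--> S
  S --y--> T
  T --y--> S
Final state: S
Accept states: {T}
No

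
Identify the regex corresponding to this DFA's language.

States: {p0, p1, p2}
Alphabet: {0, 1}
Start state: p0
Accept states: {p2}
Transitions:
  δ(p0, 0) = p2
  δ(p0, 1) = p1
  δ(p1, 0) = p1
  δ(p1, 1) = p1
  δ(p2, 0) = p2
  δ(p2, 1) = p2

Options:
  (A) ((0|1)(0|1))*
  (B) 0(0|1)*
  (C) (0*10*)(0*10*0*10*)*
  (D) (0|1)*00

Check each option against the DFA on short strings; one disagreement eliminates an option:
  (A) ((0|1)(0|1))*: on ε the DFA stays in p0 and rejects (p0 ∉ Accept), but the regex matches it → eliminate
  (B) 0(0|1)*: agrees with the DFA on every string of length ≤ 6
  (C) (0*10*)(0*10*0*10*)*: on '0' the DFA goes p0 → p2 and accepts (p2 ∈ Accept), but the regex does not match it → eliminate
  (D) (0|1)*00: on '0' the DFA goes p0 → p2 and accepts (p2 ∈ Accept), but the regex does not match it → eliminate
Only (B) is consistent with the DFA.
(B) 0(0|1)*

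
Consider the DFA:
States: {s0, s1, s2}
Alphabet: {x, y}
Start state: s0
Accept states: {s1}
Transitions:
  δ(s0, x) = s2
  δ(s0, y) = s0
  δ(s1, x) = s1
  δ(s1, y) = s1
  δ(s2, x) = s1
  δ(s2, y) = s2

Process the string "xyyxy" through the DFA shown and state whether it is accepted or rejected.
Processing string "xyyxy":
  s0 --x--> s2
  s2 --y--> s2
  s2 --y--> s2
  s2 --x--> s1
  s1 --y--> s1
Final state: s1
Accept states: {s1}
Yes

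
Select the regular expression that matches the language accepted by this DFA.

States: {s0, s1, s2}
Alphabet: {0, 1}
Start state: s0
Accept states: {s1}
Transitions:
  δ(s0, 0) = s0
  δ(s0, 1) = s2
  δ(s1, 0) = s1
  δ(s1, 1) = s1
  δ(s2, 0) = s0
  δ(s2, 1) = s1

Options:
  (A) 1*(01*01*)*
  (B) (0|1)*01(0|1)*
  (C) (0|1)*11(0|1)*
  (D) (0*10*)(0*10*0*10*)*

Check each option against the DFA on short strings; one disagreement eliminates an option:
  (A) 1*(01*01*)*: on ε the DFA stays in s0 and rejects (s0 ∉ Accept), but the regex matches it → eliminate
  (B) (0|1)*01(0|1)*: on '01' the DFA goes s0 → s0 → s2 and rejects (s2 ∉ Accept), but the regex matches it → eliminate
  (C) (0|1)*11(0|1)*: agrees with the DFA on every string of length ≤ 6
  (D) (0*10*)(0*10*0*10*)*: on '1' the DFA goes s0 → s2 and rejects (s2 ∉ Accept), but the regex matches it → eliminate
Only (C) is consistent with the DFA.
(C) (0|1)*11(0|1)*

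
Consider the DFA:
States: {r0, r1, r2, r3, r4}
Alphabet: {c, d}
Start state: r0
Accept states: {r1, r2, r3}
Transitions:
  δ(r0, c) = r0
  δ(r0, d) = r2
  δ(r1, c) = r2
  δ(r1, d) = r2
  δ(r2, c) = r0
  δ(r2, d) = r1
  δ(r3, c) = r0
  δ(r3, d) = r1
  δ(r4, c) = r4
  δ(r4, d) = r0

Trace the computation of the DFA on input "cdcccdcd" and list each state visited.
read 'c': r0 → r0
  read 'd': r0 → r2
  read 'c': r2 → r0
  read 'c': r0 → r0
  read 'c': r0 → r0
  read 'd': r0 → r2
  read 'c': r2 → r0
  read 'd': r0 → r2
r0 -> r0 -> r2 -> r0 -> r0 -> r0 -> r2 -> r0 -> r2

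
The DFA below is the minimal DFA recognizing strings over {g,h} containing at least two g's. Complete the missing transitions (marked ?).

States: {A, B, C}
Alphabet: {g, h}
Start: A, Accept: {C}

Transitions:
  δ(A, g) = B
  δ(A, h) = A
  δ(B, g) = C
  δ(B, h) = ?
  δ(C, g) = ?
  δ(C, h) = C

From the language and accept set, identify what each state tracks — A: zero g's seen; B: one g seen; C: ≥ two g's seen.
Each missing δ(q, a) is the state matching the new tracked value after reading a.
δ(B, h) = B; δ(C, g) = C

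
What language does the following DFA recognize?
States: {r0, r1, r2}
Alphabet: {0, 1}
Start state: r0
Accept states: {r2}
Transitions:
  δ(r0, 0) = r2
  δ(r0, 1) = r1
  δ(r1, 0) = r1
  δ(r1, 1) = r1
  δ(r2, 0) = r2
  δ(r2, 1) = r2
Testing a few strings:
  '1' → reject
  '00' → accept
  '01' → accept
  '111' → reject
State roles: r0=no input read; r1=started with 1 (dead); r2=started with 0
All binary strings starting with 0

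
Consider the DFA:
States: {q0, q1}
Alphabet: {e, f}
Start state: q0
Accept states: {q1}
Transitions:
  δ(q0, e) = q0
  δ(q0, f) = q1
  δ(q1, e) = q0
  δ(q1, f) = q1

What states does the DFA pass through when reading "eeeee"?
read 'e': q0 → q0
  read 'e': q0 → q0
  read 'e': q0 → q0
  read 'e': q0 → q0
  read 'e': q0 → q0
q0 -> q0 -> q0 -> q0 -> q0 -> q0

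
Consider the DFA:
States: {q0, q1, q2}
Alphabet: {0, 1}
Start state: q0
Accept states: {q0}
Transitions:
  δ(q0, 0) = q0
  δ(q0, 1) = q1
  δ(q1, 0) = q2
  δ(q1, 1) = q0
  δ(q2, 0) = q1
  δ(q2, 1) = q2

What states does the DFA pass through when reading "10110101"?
read '1': q0 → q1
  read '0': q1 → q2
  read '1': q2 → q2
  read '1': q2 → q2
  read '0': q2 → q1
  read '1': q1 → q0
  read '0': q0 → q0
  read '1': q0 → q1
q0 -> q1 -> q2 -> q2 -> q2 -> q1 -> q0 -> q0 -> q1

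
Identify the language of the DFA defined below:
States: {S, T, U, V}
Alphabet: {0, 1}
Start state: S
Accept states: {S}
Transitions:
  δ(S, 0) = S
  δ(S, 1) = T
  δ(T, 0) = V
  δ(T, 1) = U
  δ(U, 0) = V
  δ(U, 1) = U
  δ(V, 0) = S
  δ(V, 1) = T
Testing a few strings:
  '1010' → reject
  '0110' → reject
  '1101' → reject
  '0010' → reject
State roles: S=value ≡ 0 (mod 4); T=value ≡ 1 (mod 4); U=value ≡ 3 (mod 4); V=value ≡ 2 (mod 4)
All binary strings representing a multiple of 4 (read in base 2; leading zeros allowed and ε counts as 0)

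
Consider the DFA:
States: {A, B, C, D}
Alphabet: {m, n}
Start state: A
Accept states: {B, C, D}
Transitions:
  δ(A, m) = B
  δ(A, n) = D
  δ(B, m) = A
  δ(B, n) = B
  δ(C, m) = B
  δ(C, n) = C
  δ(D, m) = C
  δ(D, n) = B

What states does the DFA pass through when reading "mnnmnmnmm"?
read 'm': A → B
  read 'n': B → B
  read 'n': B → B
  read 'm': B → A
  read 'n': A → D
  read 'm': D → C
  read 'n': C → C
  read 'm': C → B
  read 'm': B → A
A -> B -> B -> B -> A -> D -> C -> C -> B -> A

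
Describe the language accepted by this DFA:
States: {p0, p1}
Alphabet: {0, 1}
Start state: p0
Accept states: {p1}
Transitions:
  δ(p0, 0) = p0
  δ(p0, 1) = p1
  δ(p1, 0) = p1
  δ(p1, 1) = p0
Testing a few strings:
  '0' → reject
  '10' → accept
  '01' → accept
  '1' → accept
State roles: p0=even number of 1's so far; p1=odd number of 1's so far
All binary strings with an odd number of 1's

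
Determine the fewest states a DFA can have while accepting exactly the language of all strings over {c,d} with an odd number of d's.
By Myhill–Nerode, count the distinguishable equivalence classes: two classes — parity of the count of d's.
2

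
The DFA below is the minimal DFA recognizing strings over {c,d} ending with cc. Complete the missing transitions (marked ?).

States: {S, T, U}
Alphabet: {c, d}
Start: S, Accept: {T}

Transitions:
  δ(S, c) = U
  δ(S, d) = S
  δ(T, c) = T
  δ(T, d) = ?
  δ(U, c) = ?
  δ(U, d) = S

From the language and accept set, identify what each state tracks — S: last symbol not c; T: two trailing c's; U: one trailing c.
Each missing δ(q, a) is the state matching the new tracked value after reading a.
δ(T, d) = S; δ(U, c) = T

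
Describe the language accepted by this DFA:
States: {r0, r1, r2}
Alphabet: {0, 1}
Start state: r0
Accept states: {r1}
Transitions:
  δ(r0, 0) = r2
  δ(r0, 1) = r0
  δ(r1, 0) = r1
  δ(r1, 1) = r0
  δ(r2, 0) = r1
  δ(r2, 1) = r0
Testing a few strings:
  '1101' → reject
  '01' → reject
  '1' → reject
  '10' → reject
State roles: r0=last symbol not 0; r1=two trailing 0's; r2=one trailing 0
All binary strings ending with 00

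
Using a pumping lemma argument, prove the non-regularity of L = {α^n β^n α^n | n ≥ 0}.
Assume L is regular with pumping length p. Idea: pumping the first α-block unbalances it against the other two.
Choose s = α^p β^p α^p ∈ L (|s| = 3p ≥ p). By the pumping lemma, s = xyz with |xy| ≤ p, |y| > 0, so y = α^k with k ≥ 1, inside the first α-block. Then xy²z = α^(p+k) β^p α^p. The first block has length p+k ≠ p, so the three block lengths are no longer equal and xy²z ∉ L.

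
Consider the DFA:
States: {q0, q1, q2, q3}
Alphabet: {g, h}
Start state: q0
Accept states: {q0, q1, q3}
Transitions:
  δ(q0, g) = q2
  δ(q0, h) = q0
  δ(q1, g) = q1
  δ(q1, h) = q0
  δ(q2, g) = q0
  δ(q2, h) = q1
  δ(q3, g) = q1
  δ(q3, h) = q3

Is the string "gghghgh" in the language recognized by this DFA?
Processing string "gghghgh":
  q0 --g--> q2
  q2 --g--> q0
  q0 --h--> q0
  q0 --g--> q2
  q2 --h--> q1
  q1 --g--> q1
  q1 --h--> q0
Final state: q0
Accept states: {q0, q1, q3}
Yes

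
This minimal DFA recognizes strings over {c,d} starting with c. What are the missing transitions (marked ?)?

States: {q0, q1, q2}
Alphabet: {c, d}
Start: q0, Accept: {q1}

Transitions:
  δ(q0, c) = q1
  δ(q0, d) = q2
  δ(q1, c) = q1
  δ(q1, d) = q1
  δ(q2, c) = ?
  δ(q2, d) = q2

From the language and accept set, identify what each state tracks — q0: no input read; q1: started with c; q2: started with d (dead).
Each missing δ(q, a) is the state matching the new tracked value after reading a.
δ(q2, c) = q2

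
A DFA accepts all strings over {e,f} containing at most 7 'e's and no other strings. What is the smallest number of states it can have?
By Myhill–Nerode, count the distinguishable equivalence classes: 9 classes — having seen 0, 1, …, 7, or >7 copies of 'e'; counts 0 through 7 are accepting and >7 is dead.
9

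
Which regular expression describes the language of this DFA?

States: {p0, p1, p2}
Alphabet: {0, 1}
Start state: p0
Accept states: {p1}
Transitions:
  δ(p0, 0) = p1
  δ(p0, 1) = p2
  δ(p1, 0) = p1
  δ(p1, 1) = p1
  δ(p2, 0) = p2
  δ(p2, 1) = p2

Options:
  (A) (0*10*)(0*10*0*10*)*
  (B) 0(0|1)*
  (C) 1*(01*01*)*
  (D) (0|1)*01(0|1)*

Check each option against the DFA on short strings; one disagreement eliminates an option:
  (A) (0*10*)(0*10*0*10*)*: on '0' the DFA goes p0 → p1 and accepts (p1 ∈ Accept), but the regex does not match it → eliminate
  (B) 0(0|1)*: agrees with the DFA on every string of length ≤ 6
  (C) 1*(01*01*)*: on ε the DFA stays in p0 and rejects (p0 ∉ Accept), but the regex matches it → eliminate
  (D) (0|1)*01(0|1)*: on '0' the DFA goes p0 → p1 and accepts (p1 ∈ Accept), but the regex does not match it → eliminate
Only (B) is consistent with the DFA.
(B) 0(0|1)*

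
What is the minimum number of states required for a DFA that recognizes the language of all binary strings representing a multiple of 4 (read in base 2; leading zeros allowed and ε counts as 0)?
By Myhill–Nerode, count the distinguishable equivalence classes: three classes — value mod 4 is 0, 2, or odd (residues 1 and 3 are indistinguishable: 2r+b mod 4 depends only on r mod 2).
3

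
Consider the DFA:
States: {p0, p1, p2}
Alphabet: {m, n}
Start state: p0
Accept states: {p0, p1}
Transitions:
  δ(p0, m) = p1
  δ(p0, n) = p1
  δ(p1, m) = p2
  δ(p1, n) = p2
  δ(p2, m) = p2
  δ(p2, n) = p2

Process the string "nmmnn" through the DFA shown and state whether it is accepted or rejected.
Processing string "nmmnn":
  p0 --n--> p1
  p1 --m--> p2
  p2 --m--> p2
  p2 --n--> p2
  p2 --n--> p2
Final state: p2
Accept states: {p0, p1}
No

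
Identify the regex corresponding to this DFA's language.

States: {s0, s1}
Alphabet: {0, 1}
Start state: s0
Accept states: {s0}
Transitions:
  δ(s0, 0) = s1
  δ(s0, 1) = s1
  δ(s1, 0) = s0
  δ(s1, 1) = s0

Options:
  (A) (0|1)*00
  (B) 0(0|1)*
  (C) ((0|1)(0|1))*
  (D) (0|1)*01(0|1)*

Check each option against the DFA on short strings; one disagreement eliminates an option:
  (A) (0|1)*00: on ε the DFA stays in s0 and accepts (s0 ∈ Accept), but the regex does not match it → eliminate
  (B) 0(0|1)*: on ε the DFA stays in s0 and accepts (s0 ∈ Accept), but the regex does not match it → eliminate
  (C) ((0|1)(0|1))*: agrees with the DFA on every string of length ≤ 6
  (D) (0|1)*01(0|1)*: on ε the DFA stays in s0 and accepts (s0 ∈ Accept), but the regex does not match it → eliminate
Only (C) is consistent with the DFA.
(C) ((0|1)(0|1))*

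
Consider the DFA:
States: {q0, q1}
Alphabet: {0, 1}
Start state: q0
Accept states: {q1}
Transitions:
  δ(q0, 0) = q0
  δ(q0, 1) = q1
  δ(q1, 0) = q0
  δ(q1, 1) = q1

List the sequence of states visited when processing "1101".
read '1': q0 → q1
  read '1': q1 → q1
  read '0': q1 → q0
  read '1': q0 → q1
q0 -> q1 -> q1 -> q0 -> q1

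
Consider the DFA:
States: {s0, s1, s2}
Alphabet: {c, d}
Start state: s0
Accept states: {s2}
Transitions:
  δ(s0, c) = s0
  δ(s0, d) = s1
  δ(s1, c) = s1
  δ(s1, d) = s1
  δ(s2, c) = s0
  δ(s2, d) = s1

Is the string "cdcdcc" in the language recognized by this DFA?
Processing string "cdcdcc":
  s0 --c--> s0
  s0 --d--> s1
  s1 --c--> s1
  s1 --d--> s1
  s1 --c--> s1
  s1 --c--> s1
Final state: s1
Accept states: {s2}
No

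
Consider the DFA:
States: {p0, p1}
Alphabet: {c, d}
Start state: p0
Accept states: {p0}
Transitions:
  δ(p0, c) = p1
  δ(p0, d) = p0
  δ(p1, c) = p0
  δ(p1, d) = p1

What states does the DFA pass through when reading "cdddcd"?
read 'c': p0 → p1
  read 'd': p1 → p1
  read 'd': p1 → p1
  read 'd': p1 → p1
  read 'c': p1 → p0
  read 'd': p0 → p0
p0 -> p1 -> p1 -> p1 -> p1 -> p0 -> p0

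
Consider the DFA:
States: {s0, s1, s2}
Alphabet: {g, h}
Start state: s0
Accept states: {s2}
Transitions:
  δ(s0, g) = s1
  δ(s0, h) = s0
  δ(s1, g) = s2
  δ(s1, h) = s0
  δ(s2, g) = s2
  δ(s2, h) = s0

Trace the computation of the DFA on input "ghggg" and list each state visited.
read 'g': s0 → s1
  read 'h': s1 → s0
  read 'g': s0 → s1
  read 'g': s1 → s2
  read 'g': s2 → s2
s0 -> s1 -> s0 -> s1 -> s2 -> s2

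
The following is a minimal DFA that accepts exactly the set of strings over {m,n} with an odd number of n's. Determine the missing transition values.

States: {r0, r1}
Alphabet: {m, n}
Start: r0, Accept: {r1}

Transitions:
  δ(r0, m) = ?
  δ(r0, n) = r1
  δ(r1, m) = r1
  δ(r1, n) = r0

From the language and accept set, identify what each state tracks — r0: even number of n's so far; r1: odd number of n's so far.
Each missing δ(q, a) is the state matching the new tracked value after reading a.
δ(r0, m) = r0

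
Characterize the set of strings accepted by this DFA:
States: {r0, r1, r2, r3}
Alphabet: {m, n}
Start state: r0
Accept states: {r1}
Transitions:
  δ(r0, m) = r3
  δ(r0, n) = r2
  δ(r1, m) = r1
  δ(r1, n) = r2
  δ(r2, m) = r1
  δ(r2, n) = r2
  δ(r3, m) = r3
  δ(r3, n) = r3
Testing a few strings:
  'mm' → reject
  'm' → reject
  'mnnn' → reject
  'nmm' → accept
State roles: r0=no input read; r1=started with n, last symbol m; r2=started with n, last symbol n; r3=started with m (dead)
All strings over {m,n} that start with n and end with m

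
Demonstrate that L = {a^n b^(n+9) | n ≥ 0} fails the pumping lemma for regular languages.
Assume L is regular with pumping length p. Idea: pumping the a-block breaks the fixed offset of 9.
Choose s = a^p b^(p+9) ∈ L. By the pumping lemma, s = xyz with |xy| ≤ p, |y| > 0, so y = a^k with k ≥ 1. Then xy²z = a^(p+k) b^(p+9). For this to be in L we would need p+9 = (p+k)+9, i.e. k = 0, contradicting k ≥ 1. So xy²z ∉ L.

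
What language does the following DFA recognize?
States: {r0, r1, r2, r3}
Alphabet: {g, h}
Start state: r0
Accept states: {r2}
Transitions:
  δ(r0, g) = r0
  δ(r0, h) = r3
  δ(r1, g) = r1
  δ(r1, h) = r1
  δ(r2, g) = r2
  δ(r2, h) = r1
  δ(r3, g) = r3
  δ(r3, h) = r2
Testing a few strings:
  'gg' → reject
  'gh' → reject
  'ggg' → reject
  'ghgh' → accept
State roles: r0=zero h's; r1=≥ three h's (dead); r2=two h's; r3=one h
All strings over {g,h} containing exactly two h's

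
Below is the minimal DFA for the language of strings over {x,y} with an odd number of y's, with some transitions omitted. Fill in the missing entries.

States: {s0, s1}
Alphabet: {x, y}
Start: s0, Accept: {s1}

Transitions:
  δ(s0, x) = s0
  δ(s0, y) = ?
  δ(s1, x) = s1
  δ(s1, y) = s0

From the language and accept set, identify what each state tracks — s0: even number of y's so far; s1: odd number of y's so far.
Each missing δ(q, a) is the state matching the new tracked value after reading a.
δ(s0, y) = s1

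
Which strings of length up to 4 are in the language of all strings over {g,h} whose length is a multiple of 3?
ε, ggg, ggh, ghg, ghh, hgg, hgh, hhg, hhh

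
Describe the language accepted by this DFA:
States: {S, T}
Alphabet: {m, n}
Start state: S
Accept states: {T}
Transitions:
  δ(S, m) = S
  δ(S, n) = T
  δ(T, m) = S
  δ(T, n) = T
Testing a few strings:
  'mm' → reject
  'nn' → accept
  'n' → accept
  'mn' → accept
State roles: S=last symbol not n; T=last symbol is n
All strings over {m,n} ending with n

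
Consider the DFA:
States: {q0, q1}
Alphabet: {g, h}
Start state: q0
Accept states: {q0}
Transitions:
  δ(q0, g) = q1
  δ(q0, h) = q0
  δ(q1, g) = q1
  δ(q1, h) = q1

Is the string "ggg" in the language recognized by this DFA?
Processing string "ggg":
  q0 --g--> q1
  q1 --g--> q1
  q1 --g--> q1
Final state: q1
Accept states: {q0}
No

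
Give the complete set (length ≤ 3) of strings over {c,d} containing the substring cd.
cd, ccd, cdc, cdd, dcd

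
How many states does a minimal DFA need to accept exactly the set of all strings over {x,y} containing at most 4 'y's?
By Myhill–Nerode, count the distinguishable equivalence classes: 6 classes — having seen 0, 1, …, 4, or >4 copies of 'y'; counts 0 through 4 are accepting and >4 is dead.
6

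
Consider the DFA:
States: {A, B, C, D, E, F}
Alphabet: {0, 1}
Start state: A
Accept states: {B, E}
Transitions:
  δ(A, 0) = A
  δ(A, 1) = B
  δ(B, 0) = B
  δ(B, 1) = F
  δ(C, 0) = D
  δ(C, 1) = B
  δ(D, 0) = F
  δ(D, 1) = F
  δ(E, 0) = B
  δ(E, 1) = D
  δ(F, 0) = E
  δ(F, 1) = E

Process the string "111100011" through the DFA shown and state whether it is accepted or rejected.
Processing string "111100011":
  A --1--> B
  B --1--> F
  F --1--> E
  E --1--> D
  D --0--> F
  F --0--> E
  E --0--> B
  B --1--> F
  F --1--> E
Final state: E
Accept states: {B, E}
Yes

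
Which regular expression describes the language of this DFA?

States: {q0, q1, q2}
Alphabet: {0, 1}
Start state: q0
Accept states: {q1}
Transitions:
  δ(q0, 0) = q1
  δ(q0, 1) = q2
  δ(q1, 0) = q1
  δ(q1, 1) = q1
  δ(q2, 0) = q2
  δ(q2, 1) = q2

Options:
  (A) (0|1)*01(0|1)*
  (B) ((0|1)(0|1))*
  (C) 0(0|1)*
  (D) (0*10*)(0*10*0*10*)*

Check each option against the DFA on short strings; one disagreement eliminates an option:
  (A) (0|1)*01(0|1)*: on '0' the DFA goes q0 → q1 and accepts (q1 ∈ Accept), but the regex does not match it → eliminate
  (B) ((0|1)(0|1))*: on ε the DFA stays in q0 and rejects (q0 ∉ Accept), but the regex matches it → eliminate
  (C) 0(0|1)*: agrees with the DFA on every string of length ≤ 6
  (D) (0*10*)(0*10*0*10*)*: on '0' the DFA goes q0 → q1 and accepts (q1 ∈ Accept), but the regex does not match it → eliminate
Only (C) is consistent with the DFA.
(C) 0(0|1)*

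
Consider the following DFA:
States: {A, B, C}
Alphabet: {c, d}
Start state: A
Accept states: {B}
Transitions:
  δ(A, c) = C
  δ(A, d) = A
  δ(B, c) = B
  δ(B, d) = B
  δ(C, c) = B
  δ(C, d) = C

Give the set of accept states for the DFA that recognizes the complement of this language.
Complement accept states = All states \ Original accept states
= {A, B, C} \ {B}
{A, C}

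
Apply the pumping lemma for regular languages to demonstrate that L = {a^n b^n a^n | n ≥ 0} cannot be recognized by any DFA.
Assume L is regular with pumping length p. Idea: pumping the first a-block unbalances it against the other two.
Choose s = a^p b^p a^p ∈ L (|s| = 3p ≥ p). By the pumping lemma, s = xyz with |xy| ≤ p, |y| > 0, so y = a^k with k ≥ 1, inside the first a-block. Then xy²z = a^(p+k) b^p a^p. The first block has length p+k ≠ p, so the three block lengths are no longer equal and xy²z ∉ L.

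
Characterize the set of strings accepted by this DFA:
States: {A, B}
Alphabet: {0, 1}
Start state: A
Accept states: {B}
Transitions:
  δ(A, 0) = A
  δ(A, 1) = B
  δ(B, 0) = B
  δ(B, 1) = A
Testing a few strings:
  '111' → accept
  '11' → reject
  '10' → accept
  '0' → reject
State roles: A=even number of 1's so far; B=odd number of 1's so far
All binary strings with an odd number of 1's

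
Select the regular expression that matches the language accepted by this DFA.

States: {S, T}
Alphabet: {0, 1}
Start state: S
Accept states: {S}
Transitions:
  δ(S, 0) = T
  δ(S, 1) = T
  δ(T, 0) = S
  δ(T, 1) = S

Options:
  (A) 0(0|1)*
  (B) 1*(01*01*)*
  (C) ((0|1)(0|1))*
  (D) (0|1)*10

Check each option against the DFA on short strings; one disagreement eliminates an option:
  (A) 0(0|1)*: on ε the DFA stays in S and accepts (S ∈ Accept), but the regex does not match it → eliminate
  (B) 1*(01*01*)*: on '1' the DFA goes S → T and rejects (T ∉ Accept), but the regex matches it → eliminate
  (C) ((0|1)(0|1))*: agrees with the DFA on every string of length ≤ 6
  (D) (0|1)*10: on ε the DFA stays in S and accepts (S ∈ Accept), but the regex does not match it → eliminate
Only (C) is consistent with the DFA.
(C) ((0|1)(0|1))*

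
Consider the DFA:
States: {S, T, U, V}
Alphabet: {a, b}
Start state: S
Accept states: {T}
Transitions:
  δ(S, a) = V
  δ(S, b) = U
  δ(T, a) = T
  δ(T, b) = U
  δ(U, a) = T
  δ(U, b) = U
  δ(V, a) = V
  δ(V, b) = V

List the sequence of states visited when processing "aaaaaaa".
read 'a': S → V
  read 'a': V → V
  read 'a': V → V
  read 'a': V → V
  read 'a': V → V
  read 'a': V → V
  read 'a': V → V
S -> V -> V -> V -> V -> V -> V -> V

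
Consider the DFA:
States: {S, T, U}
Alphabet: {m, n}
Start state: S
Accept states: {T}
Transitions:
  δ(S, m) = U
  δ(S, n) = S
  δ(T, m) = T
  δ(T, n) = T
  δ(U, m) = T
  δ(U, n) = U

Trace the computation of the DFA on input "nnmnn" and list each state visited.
read 'n': S → S
  read 'n': S → S
  read 'm': S → U
  read 'n': U → U
  read 'n': U → U
S -> S -> S -> U -> U -> U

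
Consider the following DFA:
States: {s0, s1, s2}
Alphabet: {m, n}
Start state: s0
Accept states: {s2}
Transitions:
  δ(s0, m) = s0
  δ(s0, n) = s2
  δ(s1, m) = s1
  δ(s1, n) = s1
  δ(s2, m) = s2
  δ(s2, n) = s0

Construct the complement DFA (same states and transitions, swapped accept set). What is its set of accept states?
Complement accept states = All states \ Original accept states
= {s0, s1, s2} \ {s2}
{s0, s1}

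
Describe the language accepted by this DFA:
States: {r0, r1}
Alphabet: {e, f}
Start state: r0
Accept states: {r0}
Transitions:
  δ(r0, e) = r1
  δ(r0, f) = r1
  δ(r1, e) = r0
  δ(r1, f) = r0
Testing a few strings:
  'eff' → reject
  'ff' → accept
  'fef' → reject
  'ffe' → reject
State roles: r0=even length so far; r1=odd length so far
All strings over {e,f} of even length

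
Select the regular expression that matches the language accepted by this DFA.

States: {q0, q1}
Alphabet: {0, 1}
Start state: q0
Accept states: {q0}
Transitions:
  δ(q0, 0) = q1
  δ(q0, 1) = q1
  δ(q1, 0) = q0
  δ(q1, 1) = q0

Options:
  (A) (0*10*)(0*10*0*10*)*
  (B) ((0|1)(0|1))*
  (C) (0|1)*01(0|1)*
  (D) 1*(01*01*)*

Check each option against the DFA on short strings; one disagreement eliminates an option:
  (A) (0*10*)(0*10*0*10*)*: on ε the DFA stays in q0 and accepts (q0 ∈ Accept), but the regex does not match it → eliminate
  (B) ((0|1)(0|1))*: agrees with the DFA on every string of length ≤ 6
  (C) (0|1)*01(0|1)*: on ε the DFA stays in q0 and accepts (q0 ∈ Accept), but the regex does not match it → eliminate
  (D) 1*(01*01*)*: on '1' the DFA goes q0 → q1 and rejects (q1 ∉ Accept), but the regex matches it → eliminate
Only (B) is consistent with the DFA.
(B) ((0|1)(0|1))*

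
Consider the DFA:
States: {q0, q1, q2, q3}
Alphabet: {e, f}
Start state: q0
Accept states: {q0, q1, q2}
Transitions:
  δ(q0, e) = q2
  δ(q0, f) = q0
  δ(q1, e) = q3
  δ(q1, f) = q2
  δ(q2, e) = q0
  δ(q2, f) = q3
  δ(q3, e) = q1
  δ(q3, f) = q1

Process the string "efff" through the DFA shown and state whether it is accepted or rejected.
Processing string "efff":
  q0 --e--> q2
  q2 --f--> q3
  q3 --f--> q1
  q1 --f--> q2
Final state: q2
Accept states: {q0, q1, q2}
Yes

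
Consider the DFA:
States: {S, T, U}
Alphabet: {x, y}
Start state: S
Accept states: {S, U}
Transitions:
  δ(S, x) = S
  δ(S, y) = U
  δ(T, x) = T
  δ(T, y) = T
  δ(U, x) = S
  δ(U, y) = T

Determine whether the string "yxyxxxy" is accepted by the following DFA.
Processing string "yxyxxxy":
  S --y--> U
  U --x--> S
  S --y--> U
  U --x--> S
  S --x--> S
  S --x--> S
  S --y--> U
Final state: U
Accept states: {S, U}
Yes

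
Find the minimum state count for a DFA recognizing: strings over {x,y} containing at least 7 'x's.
By Myhill–Nerode, count the distinguishable equivalence classes: 8 classes — having seen 0, 1, …, 6, or ≥7 copies of 'x'; any two classes i < j (j ≤ 7) are distinguished by the string x^(7−j), which takes class j to 7 copies (accepted) but leaves class i below 7 (rejected).
8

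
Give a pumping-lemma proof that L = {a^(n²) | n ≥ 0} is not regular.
Assume L is regular with pumping length p. Idea: pumping adds a fixed amount, but gaps between consecutive squares grow.
Choose s = a^(p²) (length p² ≥ p). By the pumping lemma, s = xyz with |xy| ≤ p, |y| > 0, so |y| = k with 1 ≤ k ≤ p. Then |xy²z| = p²+k. Since p² < p²+k ≤ p²+p < (p+1)², the length p²+k lies strictly between consecutive squares, so it is not a perfect square and xy²z ∉ L.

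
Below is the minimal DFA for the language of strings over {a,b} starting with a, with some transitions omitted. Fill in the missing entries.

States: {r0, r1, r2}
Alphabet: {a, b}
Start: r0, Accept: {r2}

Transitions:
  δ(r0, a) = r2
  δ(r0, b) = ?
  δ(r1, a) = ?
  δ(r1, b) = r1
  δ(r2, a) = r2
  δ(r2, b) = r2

From the language and accept set, identify what each state tracks — r0: no input read; r1: started with b (dead); r2: started with a.
Each missing δ(q, a) is the state matching the new tracked value after reading a.
δ(r0, b) = r1; δ(r1, a) = r1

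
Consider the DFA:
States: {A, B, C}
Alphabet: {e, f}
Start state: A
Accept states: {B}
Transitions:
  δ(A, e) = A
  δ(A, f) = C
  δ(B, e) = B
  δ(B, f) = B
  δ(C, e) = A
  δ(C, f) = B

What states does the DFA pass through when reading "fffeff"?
read 'f': A → C
  read 'f': C → B
  read 'f': B → B
  read 'e': B → B
  read 'f': B → B
  read 'f': B → B
A -> C -> B -> B -> B -> B -> B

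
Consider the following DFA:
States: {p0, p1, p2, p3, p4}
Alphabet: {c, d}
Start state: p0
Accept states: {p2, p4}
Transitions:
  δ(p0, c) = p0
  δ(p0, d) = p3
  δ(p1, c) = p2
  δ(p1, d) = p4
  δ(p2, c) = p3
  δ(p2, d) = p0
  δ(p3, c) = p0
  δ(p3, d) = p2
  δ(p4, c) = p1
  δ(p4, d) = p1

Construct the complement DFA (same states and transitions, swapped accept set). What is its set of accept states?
Complement accept states = All states \ Original accept states
= {p0, p1, p2, p3, p4} \ {p2, p4}
{p0, p1, p3}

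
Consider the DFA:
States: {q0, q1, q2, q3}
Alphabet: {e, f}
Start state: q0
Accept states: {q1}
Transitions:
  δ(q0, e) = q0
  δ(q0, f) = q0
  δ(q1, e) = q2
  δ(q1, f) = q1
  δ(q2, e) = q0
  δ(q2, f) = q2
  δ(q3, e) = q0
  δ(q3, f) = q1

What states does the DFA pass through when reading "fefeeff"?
read 'f': q0 → q0
  read 'e': q0 → q0
  read 'f': q0 → q0
  read 'e': q0 → q0
  read 'e': q0 → q0
  read 'f': q0 → q0
  read 'f': q0 → q0
q0 -> q0 -> q0 -> q0 -> q0 -> q0 -> q0 -> q0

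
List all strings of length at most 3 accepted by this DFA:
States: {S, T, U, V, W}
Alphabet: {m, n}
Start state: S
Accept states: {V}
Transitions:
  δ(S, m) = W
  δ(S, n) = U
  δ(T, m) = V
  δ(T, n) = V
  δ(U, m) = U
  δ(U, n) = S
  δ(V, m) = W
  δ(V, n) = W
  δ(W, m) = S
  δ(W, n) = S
None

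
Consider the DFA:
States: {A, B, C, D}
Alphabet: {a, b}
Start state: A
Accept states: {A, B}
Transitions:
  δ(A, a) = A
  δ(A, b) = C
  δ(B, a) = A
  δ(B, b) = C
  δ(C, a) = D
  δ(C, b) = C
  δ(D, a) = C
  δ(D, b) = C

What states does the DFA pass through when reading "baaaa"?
read 'b': A → C
  read 'a': C → D
  read 'a': D → C
  read 'a': C → D
  read 'a': D → C
A -> C -> D -> C -> D -> C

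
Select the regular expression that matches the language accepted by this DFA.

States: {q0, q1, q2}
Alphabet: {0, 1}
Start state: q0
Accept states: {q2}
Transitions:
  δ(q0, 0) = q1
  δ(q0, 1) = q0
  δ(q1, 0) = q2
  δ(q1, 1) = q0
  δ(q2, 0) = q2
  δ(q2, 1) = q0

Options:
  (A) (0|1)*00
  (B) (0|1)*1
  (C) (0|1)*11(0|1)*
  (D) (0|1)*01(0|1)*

Check each option against the DFA on short strings; one disagreement eliminates an option:
  (A) (0|1)*00: agrees with the DFA on every string of length ≤ 6
  (B) (0|1)*1: on '1' the DFA goes q0 → q0 and rejects (q0 ∉ Accept), but the regex matches it → eliminate
  (C) (0|1)*11(0|1)*: on '00' the DFA goes q0 → q1 → q2 and accepts (q2 ∈ Accept), but the regex does not match it → eliminate
  (D) (0|1)*01(0|1)*: on '00' the DFA goes q0 → q1 → q2 and accepts (q2 ∈ Accept), but the regex does not match it → eliminate
Only (A) is consistent with the DFA.
(A) (0|1)*00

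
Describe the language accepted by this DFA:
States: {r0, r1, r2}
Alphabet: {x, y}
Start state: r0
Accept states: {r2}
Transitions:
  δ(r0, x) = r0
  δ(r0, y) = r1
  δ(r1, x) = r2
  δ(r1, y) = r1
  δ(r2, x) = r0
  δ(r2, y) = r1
Testing a few strings:
  'yxyy' → reject
  'xx' → reject
  'xy' → reject
  'y' → reject
State roles: r0=no suffix match; r1=one trailing y; r2=suffix is yx
All strings over {x,y} ending with yx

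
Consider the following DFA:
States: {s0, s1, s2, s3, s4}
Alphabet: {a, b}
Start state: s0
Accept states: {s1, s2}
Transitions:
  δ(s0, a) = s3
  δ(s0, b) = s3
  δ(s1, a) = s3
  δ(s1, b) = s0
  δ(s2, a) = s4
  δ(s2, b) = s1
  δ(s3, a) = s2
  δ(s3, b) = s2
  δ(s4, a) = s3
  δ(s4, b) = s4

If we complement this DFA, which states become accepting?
Complement accept states = All states \ Original accept states
= {s0, s1, s2, s3, s4} \ {s1, s2}
{s0, s3, s4}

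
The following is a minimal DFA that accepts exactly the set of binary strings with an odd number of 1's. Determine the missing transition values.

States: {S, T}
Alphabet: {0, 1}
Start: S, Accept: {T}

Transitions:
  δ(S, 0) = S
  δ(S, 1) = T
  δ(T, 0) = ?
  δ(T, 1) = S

From the language and accept set, identify what each state tracks — S: even number of 1's so far; T: odd number of 1's so far.
Each missing δ(q, a) is the state matching the new tracked value after reading a.
δ(T, 0) = T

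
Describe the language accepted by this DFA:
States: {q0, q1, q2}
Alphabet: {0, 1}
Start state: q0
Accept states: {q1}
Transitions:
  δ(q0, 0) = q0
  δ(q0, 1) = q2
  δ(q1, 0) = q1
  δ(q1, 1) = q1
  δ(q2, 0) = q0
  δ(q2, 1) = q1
Testing a few strings:
  '0' → reject
  '1001' → reject
  '110' → accept
  '1' → reject
State roles: q0=no progress toward 11; q1=substring 11 seen; q2=one trailing 1
All binary strings containing the substring 11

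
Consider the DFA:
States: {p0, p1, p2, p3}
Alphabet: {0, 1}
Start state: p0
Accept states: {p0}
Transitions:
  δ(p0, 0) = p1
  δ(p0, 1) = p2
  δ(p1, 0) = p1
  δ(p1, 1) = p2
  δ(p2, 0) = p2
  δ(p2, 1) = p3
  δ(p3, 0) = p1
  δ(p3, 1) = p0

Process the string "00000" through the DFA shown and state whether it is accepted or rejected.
Processing string "00000":
  p0 --0--> p1
  p1 --0--> p1
  p1 --0--> p1
  p1 --0--> p1
  p1 --0--> p1
Final state: p1
Accept states: {p0}
No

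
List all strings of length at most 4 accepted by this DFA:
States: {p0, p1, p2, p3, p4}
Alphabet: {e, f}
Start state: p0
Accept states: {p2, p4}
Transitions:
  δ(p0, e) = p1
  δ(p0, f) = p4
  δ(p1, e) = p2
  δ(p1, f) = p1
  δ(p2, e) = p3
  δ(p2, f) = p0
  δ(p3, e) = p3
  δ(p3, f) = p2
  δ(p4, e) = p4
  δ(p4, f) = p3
f, ee, fe, efe, fee, fff, eeef, eeff, effe, feee, feff, ffef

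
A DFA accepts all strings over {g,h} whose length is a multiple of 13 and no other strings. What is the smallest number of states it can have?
By Myhill–Nerode, count the distinguishable equivalence classes: 13 classes — one per residue of the length mod 13; class i is distinguished from class j by any string of length (13 − i) mod 13.
13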